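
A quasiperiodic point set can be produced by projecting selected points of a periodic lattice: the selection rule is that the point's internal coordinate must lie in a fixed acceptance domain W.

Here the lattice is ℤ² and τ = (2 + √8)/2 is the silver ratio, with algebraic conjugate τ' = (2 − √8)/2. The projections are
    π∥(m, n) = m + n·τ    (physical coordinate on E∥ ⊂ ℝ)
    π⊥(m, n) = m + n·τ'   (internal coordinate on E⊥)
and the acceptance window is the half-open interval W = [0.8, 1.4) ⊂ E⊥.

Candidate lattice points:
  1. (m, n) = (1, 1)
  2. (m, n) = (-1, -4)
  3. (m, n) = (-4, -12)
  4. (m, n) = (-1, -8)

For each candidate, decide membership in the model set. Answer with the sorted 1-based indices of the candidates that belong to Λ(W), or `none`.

Compute τ' = (2−√8)/2 = -0.41421, so π⊥(m,n) = m -0.41421·n.
#1 (1,1): internal coord 1 + (1)·τ' = +0.58579; +0.58579 ∉ [0.8, 1.4) → out
#2 (-1,-4): internal coord -1 + (-4)·τ' = +0.65685; +0.65685 ∉ [0.8, 1.4) → out
#3 (-4,-12): internal coord -4 + (-12)·τ' = +0.97056; +0.97056 ∈ [0.8, 1.4) → IN Λ
#4 (-1,-8): internal coord -1 + (-8)·τ' = +2.31371; +2.31371 ∉ [0.8, 1.4) → out

3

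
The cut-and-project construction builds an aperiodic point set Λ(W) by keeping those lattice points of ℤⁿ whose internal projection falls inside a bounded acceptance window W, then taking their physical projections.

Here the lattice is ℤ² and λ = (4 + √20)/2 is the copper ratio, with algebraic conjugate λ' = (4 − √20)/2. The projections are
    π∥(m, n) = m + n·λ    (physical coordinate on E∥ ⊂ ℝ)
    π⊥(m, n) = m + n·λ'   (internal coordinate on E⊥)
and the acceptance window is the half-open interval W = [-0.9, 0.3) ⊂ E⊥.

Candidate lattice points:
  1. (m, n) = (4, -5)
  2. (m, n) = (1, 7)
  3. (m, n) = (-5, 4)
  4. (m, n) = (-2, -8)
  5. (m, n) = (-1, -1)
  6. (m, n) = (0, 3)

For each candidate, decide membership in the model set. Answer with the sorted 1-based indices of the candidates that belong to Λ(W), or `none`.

2, 4, 5, 6

Numerically λ ≈ 4.236068 and λ' = −1/λ ≈ -0.236068.
#1 (4,-5): internal coord 4 + (-5)·λ' = +5.180340; +5.180340 ∉ [-0.9, 0.3) → out
#2 (1,7): internal coord 1 + (7)·λ' = -0.652476; -0.652476 ∈ [-0.9, 0.3) → IN Λ
#3 (-5,4): internal coord -5 + (4)·λ' = -5.944272; -5.944272 ∉ [-0.9, 0.3) → out
#4 (-2,-8): internal coord -2 + (-8)·λ' = -0.111456; -0.111456 ∈ [-0.9, 0.3) → IN Λ
#5 (-1,-1): internal coord -1 + (-1)·λ' = -0.763932; -0.763932 ∈ [-0.9, 0.3) → IN Λ
#6 (0,3): internal coord 0 + (3)·λ' = -0.708204; -0.708204 ∈ [-0.9, 0.3) → IN Λ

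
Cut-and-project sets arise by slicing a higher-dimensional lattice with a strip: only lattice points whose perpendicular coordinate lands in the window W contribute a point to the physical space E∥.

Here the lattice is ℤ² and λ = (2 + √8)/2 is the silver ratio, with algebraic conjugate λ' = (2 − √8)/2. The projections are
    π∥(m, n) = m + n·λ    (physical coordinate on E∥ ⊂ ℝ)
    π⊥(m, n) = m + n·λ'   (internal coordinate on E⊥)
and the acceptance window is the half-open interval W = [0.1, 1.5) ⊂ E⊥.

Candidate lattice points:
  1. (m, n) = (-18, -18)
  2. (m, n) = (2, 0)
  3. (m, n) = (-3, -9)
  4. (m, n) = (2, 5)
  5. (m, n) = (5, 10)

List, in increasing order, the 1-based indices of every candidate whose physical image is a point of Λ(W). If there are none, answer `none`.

λ' = (2−√8)/2 ≈ -0.41421.
[1] lift (-18,-18): star map gives -10.54416; window check 0.1 ≤ -10.54416 < 1.5 is false → out
[2] lift (2,0): star map gives 2.00000; window check 0.1 ≤ 2.00000 < 1.5 is false → out
[3] lift (-3,-9): star map gives 0.72792; window check 0.1 ≤ 0.72792 < 1.5 is true → IN Λ
[4] lift (2,5): star map gives -0.07107; window check 0.1 ≤ -0.07107 < 1.5 is false → out
[5] lift (5,10): star map gives 0.85786; window check 0.1 ≤ 0.85786 < 1.5 is true → IN Λ

3, 5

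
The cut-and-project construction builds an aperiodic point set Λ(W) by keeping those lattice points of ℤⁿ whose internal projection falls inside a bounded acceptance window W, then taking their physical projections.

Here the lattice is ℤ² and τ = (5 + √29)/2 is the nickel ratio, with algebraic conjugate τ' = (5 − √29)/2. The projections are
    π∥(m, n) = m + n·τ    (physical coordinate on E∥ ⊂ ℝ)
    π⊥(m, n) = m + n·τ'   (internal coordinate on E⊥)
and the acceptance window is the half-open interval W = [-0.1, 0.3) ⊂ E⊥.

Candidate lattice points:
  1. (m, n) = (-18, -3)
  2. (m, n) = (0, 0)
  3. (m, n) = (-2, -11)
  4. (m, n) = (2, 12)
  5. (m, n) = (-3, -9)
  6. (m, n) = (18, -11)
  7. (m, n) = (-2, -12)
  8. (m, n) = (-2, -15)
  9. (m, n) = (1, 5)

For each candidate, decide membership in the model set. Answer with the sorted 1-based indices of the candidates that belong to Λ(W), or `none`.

2, 3, 9

τ' = (5−√29)/2 ≈ -0.19258.
candidate 1: (m,n)=(-18,-3) → π∥ = -18-3·τ ≈ -33.57775, π⊥ = -18-3·τ' ≈ -17.42225 ∉ [-0.1, 0.3) ⇒ out
candidate 2: (m,n)=(0,0) → π∥ = 0+0·τ ≈ 0.00000, π⊥ = 0+0·τ' ≈ 0.00000 ∈ [-0.1, 0.3) ⇒ IN Λ
candidate 3: (m,n)=(-2,-11) → π∥ = -2-11·τ ≈ -59.11841, π⊥ = -2-11·τ' ≈ 0.11841 ∈ [-0.1, 0.3) ⇒ IN Λ
candidate 4: (m,n)=(2,12) → π∥ = 2+12·τ ≈ 64.31099, π⊥ = 2+12·τ' ≈ -0.31099 ∉ [-0.1, 0.3) ⇒ out
candidate 5: (m,n)=(-3,-9) → π∥ = -3-9·τ ≈ -49.73324, π⊥ = -3-9·τ' ≈ -1.26676 ∉ [-0.1, 0.3) ⇒ out
candidate 6: (m,n)=(18,-11) → π∥ = 18-11·τ ≈ -39.11841, π⊥ = 18-11·τ' ≈ 20.11841 ∉ [-0.1, 0.3) ⇒ out
candidate 7: (m,n)=(-2,-12) → π∥ = -2-12·τ ≈ -64.31099, π⊥ = -2-12·τ' ≈ 0.31099 ∉ [-0.1, 0.3) ⇒ out
candidate 8: (m,n)=(-2,-15) → π∥ = -2-15·τ ≈ -79.88874, π⊥ = -2-15·τ' ≈ 0.88874 ∉ [-0.1, 0.3) ⇒ out
candidate 9: (m,n)=(1,5) → π∥ = 1+5·τ ≈ 26.96291, π⊥ = 1+5·τ' ≈ 0.03709 ∈ [-0.1, 0.3) ⇒ IN Λ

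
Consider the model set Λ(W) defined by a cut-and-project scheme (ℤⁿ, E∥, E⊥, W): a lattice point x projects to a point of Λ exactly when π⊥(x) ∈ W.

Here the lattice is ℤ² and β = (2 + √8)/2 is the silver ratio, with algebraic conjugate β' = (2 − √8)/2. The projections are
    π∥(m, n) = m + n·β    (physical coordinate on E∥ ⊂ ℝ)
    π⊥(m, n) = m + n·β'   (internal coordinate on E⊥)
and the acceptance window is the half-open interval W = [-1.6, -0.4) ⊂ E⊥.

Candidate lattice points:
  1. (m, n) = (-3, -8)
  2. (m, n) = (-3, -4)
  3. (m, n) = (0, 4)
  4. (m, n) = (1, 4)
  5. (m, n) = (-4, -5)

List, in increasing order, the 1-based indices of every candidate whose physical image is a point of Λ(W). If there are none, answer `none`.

2, 4

Numerically β ≈ 2.414214 and β' = −1/β ≈ -0.414214.
#1 (-3,-8): internal coord -3 + (-8)·β' = +0.313708; +0.313708 ∉ [-1.6, -0.4) → out
#2 (-3,-4): internal coord -3 + (-4)·β' = -1.343146; -1.343146 ∈ [-1.6, -0.4) → IN Λ
#3 (0,4): internal coord 0 + (4)·β' = -1.656854; -1.656854 ∉ [-1.6, -0.4) → out
#4 (1,4): internal coord 1 + (4)·β' = -0.656854; -0.656854 ∈ [-1.6, -0.4) → IN Λ
#5 (-4,-5): internal coord -4 + (-5)·β' = -1.928932; -1.928932 ∉ [-1.6, -0.4) → out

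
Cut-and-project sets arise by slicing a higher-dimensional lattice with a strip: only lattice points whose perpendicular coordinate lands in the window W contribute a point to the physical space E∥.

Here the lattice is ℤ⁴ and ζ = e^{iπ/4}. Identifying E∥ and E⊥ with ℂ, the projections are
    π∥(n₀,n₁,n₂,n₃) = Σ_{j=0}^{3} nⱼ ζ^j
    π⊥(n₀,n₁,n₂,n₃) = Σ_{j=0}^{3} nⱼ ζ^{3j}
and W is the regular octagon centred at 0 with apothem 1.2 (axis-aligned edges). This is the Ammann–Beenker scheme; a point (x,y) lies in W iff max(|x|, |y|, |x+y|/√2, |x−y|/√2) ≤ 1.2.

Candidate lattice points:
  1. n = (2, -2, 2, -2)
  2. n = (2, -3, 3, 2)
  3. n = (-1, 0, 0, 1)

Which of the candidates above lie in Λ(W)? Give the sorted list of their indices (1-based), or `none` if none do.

3

Internal map: ζ^{3j} for j=0..3 gives (1,0), (−√2/2,√2/2), (0,−1), (√2/2,√2/2).
candidate 1: n = (2, -2, 2, -2) → π⊥ ≈ (+2.0000, -4.8284); max(|x|,|y|,|x±y|/√2) = 4.8284 > 1.2 ⇒ ∉ W
candidate 2: n = (2, -3, 3, 2) → π⊥ ≈ (+5.5355, -3.7071); max(|x|,|y|,|x±y|/√2) = 6.5355 > 1.2 ⇒ ∉ W
candidate 3: n = (-1, 0, 0, 1) → π⊥ ≈ (-0.2929, +0.7071); max(|x|,|y|,|x±y|/√2) = 0.7071 ≤ 1.2 ⇒ ∈ W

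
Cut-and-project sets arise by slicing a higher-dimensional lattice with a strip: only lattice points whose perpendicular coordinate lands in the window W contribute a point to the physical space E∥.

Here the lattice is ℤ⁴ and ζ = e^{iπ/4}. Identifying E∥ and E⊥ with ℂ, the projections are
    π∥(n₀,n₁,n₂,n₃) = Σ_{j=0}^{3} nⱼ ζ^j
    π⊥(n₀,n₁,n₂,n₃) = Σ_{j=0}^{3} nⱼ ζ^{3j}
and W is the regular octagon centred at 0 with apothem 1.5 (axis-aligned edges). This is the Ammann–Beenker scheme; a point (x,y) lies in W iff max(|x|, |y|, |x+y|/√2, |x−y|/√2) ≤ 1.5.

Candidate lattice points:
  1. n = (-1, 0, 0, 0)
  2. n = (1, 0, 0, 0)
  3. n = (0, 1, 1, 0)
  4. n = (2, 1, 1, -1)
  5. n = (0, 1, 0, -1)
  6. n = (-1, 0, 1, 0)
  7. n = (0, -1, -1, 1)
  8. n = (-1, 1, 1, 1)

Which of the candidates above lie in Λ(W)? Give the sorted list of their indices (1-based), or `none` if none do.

π⊥(n) = n₀ + n₁ζ³ + n₂ζ⁶ + n₃ζ⁹ where ζ = e^{iπ/4}.
#1 (-1, 0, 0, 0): internal (-1.000000, 0.000000); octagon support 1.000000 vs apothem 1.5 → ∈ W
#2 (1, 0, 0, 0): internal (1.000000, 0.000000); octagon support 1.000000 vs apothem 1.5 → ∈ W
#3 (0, 1, 1, 0): internal (-0.707107, -0.292893); octagon support 0.707107 vs apothem 1.5 → ∈ W
#4 (2, 1, 1, -1): internal (0.585786, -1.000000); octagon support 1.121320 vs apothem 1.5 → ∈ W
#5 (0, 1, 0, -1): internal (-1.414214, 0.000000); octagon support 1.414214 vs apothem 1.5 → ∈ W
#6 (-1, 0, 1, 0): internal (-1.000000, -1.000000); octagon support 1.414214 vs apothem 1.5 → ∈ W
#7 (0, -1, -1, 1): internal (1.414214, 1.000000); octagon support 1.707107 vs apothem 1.5 → ∉ W
#8 (-1, 1, 1, 1): internal (-1.000000, 0.414214); octagon support 1.000000 vs apothem 1.5 → ∈ W

1, 2, 3, 4, 5, 6, 8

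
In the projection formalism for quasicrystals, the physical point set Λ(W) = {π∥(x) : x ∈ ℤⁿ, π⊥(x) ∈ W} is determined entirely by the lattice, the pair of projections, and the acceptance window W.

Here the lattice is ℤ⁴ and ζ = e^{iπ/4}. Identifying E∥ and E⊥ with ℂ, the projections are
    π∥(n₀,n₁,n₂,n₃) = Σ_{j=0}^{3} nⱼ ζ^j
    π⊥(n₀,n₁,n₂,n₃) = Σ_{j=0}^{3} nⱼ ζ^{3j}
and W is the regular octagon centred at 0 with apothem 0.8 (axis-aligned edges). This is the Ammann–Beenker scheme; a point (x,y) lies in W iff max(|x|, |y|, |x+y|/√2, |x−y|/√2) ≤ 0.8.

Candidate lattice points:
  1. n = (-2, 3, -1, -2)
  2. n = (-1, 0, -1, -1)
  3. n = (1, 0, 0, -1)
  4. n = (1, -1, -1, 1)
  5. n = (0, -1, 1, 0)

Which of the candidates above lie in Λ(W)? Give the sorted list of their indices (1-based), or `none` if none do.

π⊥(n) = n₀ + n₁ζ³ + n₂ζ⁶ + n₃ζ⁹ where ζ = e^{iπ/4}.
#1 (-2, 3, -1, -2): internal (-5.53553, 1.70711); octagon support 5.53553 vs apothem 0.8 → ∉ W
#2 (-1, 0, -1, -1): internal (-1.70711, 0.29289); octagon support 1.70711 vs apothem 0.8 → ∉ W
#3 (1, 0, 0, -1): internal (0.29289, -0.70711); octagon support 0.70711 vs apothem 0.8 → ∈ W
#4 (1, -1, -1, 1): internal (2.41421, 1.00000); octagon support 2.41421 vs apothem 0.8 → ∉ W
#5 (0, -1, 1, 0): internal (0.70711, -1.70711); octagon support 1.70711 vs apothem 0.8 → ∉ W

3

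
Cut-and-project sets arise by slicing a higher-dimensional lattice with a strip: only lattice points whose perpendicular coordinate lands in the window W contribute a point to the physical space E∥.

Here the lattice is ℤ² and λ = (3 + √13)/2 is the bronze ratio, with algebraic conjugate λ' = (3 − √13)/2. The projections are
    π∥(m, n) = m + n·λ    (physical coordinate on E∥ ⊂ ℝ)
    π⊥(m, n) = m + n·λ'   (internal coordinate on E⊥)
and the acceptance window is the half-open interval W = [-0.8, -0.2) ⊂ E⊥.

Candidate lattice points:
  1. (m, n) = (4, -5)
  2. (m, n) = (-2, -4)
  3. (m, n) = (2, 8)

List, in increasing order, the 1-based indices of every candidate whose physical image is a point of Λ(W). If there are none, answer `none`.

2, 3

Compute λ' = (3−√13)/2 = -0.30278, so π⊥(m,n) = m -0.30278·n.
[1] lift (4,-5): star map gives 5.51388; window check -0.8 ≤ 5.51388 < -0.2 is false → out
[2] lift (-2,-4): star map gives -0.78890; window check -0.8 ≤ -0.78890 < -0.2 is true → IN Λ
[3] lift (2,8): star map gives -0.42221; window check -0.8 ≤ -0.42221 < -0.2 is true → IN Λ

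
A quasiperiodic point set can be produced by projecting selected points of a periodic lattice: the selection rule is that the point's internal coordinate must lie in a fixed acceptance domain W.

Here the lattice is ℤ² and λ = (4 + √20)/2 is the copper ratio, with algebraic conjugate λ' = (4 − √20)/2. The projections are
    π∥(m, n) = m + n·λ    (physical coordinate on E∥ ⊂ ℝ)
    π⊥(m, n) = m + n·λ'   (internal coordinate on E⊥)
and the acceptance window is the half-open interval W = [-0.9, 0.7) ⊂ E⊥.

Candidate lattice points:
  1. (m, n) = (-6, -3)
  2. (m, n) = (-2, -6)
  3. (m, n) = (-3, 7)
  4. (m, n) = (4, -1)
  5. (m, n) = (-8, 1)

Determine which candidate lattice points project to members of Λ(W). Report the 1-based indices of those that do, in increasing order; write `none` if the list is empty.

2

λ' = (4−√20)/2 ≈ -0.2361.
candidate 1: (m,n)=(-6,-3) → π∥ = -6-3·λ ≈ -18.7082, π⊥ = -6-3·λ' ≈ -5.2918 ∉ [-0.9, 0.7) ⇒ out
candidate 2: (m,n)=(-2,-6) → π∥ = -2-6·λ ≈ -27.4164, π⊥ = -2-6·λ' ≈ -0.5836 ∈ [-0.9, 0.7) ⇒ IN Λ
candidate 3: (m,n)=(-3,7) → π∥ = -3+7·λ ≈ 26.6525, π⊥ = -3+7·λ' ≈ -4.6525 ∉ [-0.9, 0.7) ⇒ out
candidate 4: (m,n)=(4,-1) → π∥ = 4-1·λ ≈ -0.2361, π⊥ = 4-1·λ' ≈ 4.2361 ∉ [-0.9, 0.7) ⇒ out
candidate 5: (m,n)=(-8,1) → π∥ = -8+1·λ ≈ -3.7639, π⊥ = -8+1·λ' ≈ -8.2361 ∉ [-0.9, 0.7) ⇒ out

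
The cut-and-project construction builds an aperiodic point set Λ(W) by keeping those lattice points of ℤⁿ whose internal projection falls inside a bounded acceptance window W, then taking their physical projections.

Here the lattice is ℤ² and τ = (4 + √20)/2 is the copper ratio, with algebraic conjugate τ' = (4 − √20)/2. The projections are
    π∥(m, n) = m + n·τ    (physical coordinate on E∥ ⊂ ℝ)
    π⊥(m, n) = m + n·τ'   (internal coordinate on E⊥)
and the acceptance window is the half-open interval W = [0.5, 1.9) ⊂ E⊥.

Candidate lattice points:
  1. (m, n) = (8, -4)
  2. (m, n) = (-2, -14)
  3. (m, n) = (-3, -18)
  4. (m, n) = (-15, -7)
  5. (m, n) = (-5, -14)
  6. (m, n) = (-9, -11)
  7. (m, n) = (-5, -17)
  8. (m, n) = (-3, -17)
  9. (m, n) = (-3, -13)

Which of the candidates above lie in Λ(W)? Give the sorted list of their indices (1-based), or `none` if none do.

Numerically τ ≈ 4.23607 and τ' = −1/τ ≈ -0.23607.
#1 (8,-4): internal coord 8 + (-4)·τ' = +8.94427; +8.94427 ∉ [0.5, 1.9) → out
#2 (-2,-14): internal coord -2 + (-14)·τ' = +1.30495; +1.30495 ∈ [0.5, 1.9) → IN Λ
#3 (-3,-18): internal coord -3 + (-18)·τ' = +1.24922; +1.24922 ∈ [0.5, 1.9) → IN Λ
#4 (-15,-7): internal coord -15 + (-7)·τ' = -13.34752; -13.34752 ∉ [0.5, 1.9) → out
#5 (-5,-14): internal coord -5 + (-14)·τ' = -1.69505; -1.69505 ∉ [0.5, 1.9) → out
#6 (-9,-11): internal coord -9 + (-11)·τ' = -6.40325; -6.40325 ∉ [0.5, 1.9) → out
#7 (-5,-17): internal coord -5 + (-17)·τ' = -0.98684; -0.98684 ∉ [0.5, 1.9) → out
#8 (-3,-17): internal coord -3 + (-17)·τ' = +1.01316; +1.01316 ∈ [0.5, 1.9) → IN Λ
#9 (-3,-13): internal coord -3 + (-13)·τ' = +0.06888; +0.06888 ∉ [0.5, 1.9) → out

2, 3, 8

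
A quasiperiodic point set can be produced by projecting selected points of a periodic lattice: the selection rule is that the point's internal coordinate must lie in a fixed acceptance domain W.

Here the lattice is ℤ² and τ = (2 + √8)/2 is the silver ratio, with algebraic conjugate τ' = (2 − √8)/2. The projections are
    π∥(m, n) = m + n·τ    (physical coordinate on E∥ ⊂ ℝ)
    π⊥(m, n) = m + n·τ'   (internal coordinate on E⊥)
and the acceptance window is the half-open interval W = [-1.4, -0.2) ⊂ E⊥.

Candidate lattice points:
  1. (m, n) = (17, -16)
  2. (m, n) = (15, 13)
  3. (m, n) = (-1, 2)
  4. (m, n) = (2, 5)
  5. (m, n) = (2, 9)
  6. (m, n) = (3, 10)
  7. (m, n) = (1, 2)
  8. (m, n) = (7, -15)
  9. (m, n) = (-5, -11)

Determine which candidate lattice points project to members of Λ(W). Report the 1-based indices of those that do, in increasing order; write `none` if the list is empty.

Compute τ' = (2−√8)/2 = -0.414214, so π⊥(m,n) = m -0.414214·n.
[1] lift (17,-16): star map gives 23.627417; window check -1.4 ≤ 23.627417 < -0.2 is false → out
[2] lift (15,13): star map gives 9.615224; window check -1.4 ≤ 9.615224 < -0.2 is false → out
[3] lift (-1,2): star map gives -1.828427; window check -1.4 ≤ -1.828427 < -0.2 is false → out
[4] lift (2,5): star map gives -0.071068; window check -1.4 ≤ -0.071068 < -0.2 is false → out
[5] lift (2,9): star map gives -1.727922; window check -1.4 ≤ -1.727922 < -0.2 is false → out
[6] lift (3,10): star map gives -1.142136; window check -1.4 ≤ -1.142136 < -0.2 is true → IN Λ
[7] lift (1,2): star map gives 0.171573; window check -1.4 ≤ 0.171573 < -0.2 is false → out
[8] lift (7,-15): star map gives 13.213203; window check -1.4 ≤ 13.213203 < -0.2 is false → out
[9] lift (-5,-11): star map gives -0.443651; window check -1.4 ≤ -0.443651 < -0.2 is true → IN Λ

6, 9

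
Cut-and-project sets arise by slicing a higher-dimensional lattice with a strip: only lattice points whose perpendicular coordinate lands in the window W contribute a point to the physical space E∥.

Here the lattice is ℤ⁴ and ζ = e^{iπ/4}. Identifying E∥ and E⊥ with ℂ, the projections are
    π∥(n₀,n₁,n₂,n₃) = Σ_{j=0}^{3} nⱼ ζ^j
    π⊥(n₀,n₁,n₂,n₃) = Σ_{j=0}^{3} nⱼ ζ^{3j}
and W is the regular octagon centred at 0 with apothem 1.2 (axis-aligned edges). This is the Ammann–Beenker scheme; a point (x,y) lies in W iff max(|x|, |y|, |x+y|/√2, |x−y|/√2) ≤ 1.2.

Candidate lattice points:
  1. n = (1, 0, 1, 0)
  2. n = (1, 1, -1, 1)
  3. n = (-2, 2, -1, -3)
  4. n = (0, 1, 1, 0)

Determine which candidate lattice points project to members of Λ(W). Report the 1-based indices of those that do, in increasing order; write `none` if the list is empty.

4

With ζ = e^{iπ/4} the internal vectors are ζ^0,ζ^3,ζ^6,ζ^9.
#1 (1, 0, 1, 0): internal (1.00000, -1.00000); octagon support 1.41421 vs apothem 1.2 → ∉ W
#2 (1, 1, -1, 1): internal (1.00000, 2.41421); octagon support 2.41421 vs apothem 1.2 → ∉ W
#3 (-2, 2, -1, -3): internal (-5.53553, 0.29289); octagon support 5.53553 vs apothem 1.2 → ∉ W
#4 (0, 1, 1, 0): internal (-0.70711, -0.29289); octagon support 0.70711 vs apothem 1.2 → ∈ W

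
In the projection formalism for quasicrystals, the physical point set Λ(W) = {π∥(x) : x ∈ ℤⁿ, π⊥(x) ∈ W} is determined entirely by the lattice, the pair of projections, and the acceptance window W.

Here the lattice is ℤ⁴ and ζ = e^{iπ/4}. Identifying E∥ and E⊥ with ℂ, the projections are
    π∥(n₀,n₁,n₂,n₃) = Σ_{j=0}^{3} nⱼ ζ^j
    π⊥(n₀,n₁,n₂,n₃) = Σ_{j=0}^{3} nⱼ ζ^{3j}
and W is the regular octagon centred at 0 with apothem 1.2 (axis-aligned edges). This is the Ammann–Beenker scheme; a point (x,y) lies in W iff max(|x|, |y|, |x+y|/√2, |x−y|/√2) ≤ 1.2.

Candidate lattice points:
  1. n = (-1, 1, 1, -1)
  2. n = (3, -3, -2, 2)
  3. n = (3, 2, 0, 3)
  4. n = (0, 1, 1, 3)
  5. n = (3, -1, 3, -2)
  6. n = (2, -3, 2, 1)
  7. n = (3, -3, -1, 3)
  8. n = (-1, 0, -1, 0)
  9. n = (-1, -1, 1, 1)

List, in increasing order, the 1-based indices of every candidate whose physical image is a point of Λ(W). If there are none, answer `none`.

With ζ = e^{iπ/4} the internal vectors are ζ^0,ζ^3,ζ^6,ζ^9.
candidate 1: n = (-1, 1, 1, -1) → π⊥ ≈ (-2.414214, -1.000000); max(|x|,|y|,|x±y|/√2) = 2.414214 > 1.2 ⇒ ∉ W
candidate 2: n = (3, -3, -2, 2) → π⊥ ≈ (+6.535534, +1.292893); max(|x|,|y|,|x±y|/√2) = 6.535534 > 1.2 ⇒ ∉ W
candidate 3: n = (3, 2, 0, 3) → π⊥ ≈ (+3.707107, +3.535534); max(|x|,|y|,|x±y|/√2) = 5.121320 > 1.2 ⇒ ∉ W
candidate 4: n = (0, 1, 1, 3) → π⊥ ≈ (+1.414214, +1.828427); max(|x|,|y|,|x±y|/√2) = 2.292893 > 1.2 ⇒ ∉ W
candidate 5: n = (3, -1, 3, -2) → π⊥ ≈ (+2.292893, -5.121320); max(|x|,|y|,|x±y|/√2) = 5.242641 > 1.2 ⇒ ∉ W
candidate 6: n = (2, -3, 2, 1) → π⊥ ≈ (+4.828427, -3.414214); max(|x|,|y|,|x±y|/√2) = 5.828427 > 1.2 ⇒ ∉ W
candidate 7: n = (3, -3, -1, 3) → π⊥ ≈ (+7.242641, +1.000000); max(|x|,|y|,|x±y|/√2) = 7.242641 > 1.2 ⇒ ∉ W
candidate 8: n = (-1, 0, -1, 0) → π⊥ ≈ (-1.000000, +1.000000); max(|x|,|y|,|x±y|/√2) = 1.414214 > 1.2 ⇒ ∉ W
candidate 9: n = (-1, -1, 1, 1) → π⊥ ≈ (+0.414214, -1.000000); max(|x|,|y|,|x±y|/√2) = 1.000000 ≤ 1.2 ⇒ ∈ W

9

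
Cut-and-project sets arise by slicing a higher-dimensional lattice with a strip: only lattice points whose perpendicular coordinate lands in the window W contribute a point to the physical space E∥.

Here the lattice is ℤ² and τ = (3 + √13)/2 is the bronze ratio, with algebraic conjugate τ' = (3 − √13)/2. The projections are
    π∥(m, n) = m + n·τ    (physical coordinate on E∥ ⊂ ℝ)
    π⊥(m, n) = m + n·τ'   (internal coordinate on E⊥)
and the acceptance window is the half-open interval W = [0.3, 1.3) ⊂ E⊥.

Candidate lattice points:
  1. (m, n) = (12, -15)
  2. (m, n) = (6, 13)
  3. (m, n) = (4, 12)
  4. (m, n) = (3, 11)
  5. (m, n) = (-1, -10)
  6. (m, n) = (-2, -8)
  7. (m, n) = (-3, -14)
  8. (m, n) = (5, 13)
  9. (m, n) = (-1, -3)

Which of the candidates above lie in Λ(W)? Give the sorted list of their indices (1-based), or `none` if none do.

Compute τ' = (3−√13)/2 = -0.302776, so π⊥(m,n) = m -0.302776·n.
#1 (12,-15): internal coord 12 + (-15)·τ' = +16.541635; +16.541635 ∉ [0.3, 1.3) → out
#2 (6,13): internal coord 6 + (13)·τ' = +2.063917; +2.063917 ∉ [0.3, 1.3) → out
#3 (4,12): internal coord 4 + (12)·τ' = +0.366692; +0.366692 ∈ [0.3, 1.3) → IN Λ
#4 (3,11): internal coord 3 + (11)·τ' = -0.330532; -0.330532 ∉ [0.3, 1.3) → out
#5 (-1,-10): internal coord -1 + (-10)·τ' = +2.027756; +2.027756 ∉ [0.3, 1.3) → out
#6 (-2,-8): internal coord -2 + (-8)·τ' = +0.422205; +0.422205 ∈ [0.3, 1.3) → IN Λ
#7 (-3,-14): internal coord -3 + (-14)·τ' = +1.238859; +1.238859 ∈ [0.3, 1.3) → IN Λ
#8 (5,13): internal coord 5 + (13)·τ' = +1.063917; +1.063917 ∈ [0.3, 1.3) → IN Λ
#9 (-1,-3): internal coord -1 + (-3)·τ' = -0.091673; -0.091673 ∉ [0.3, 1.3) → out

3, 6, 7, 8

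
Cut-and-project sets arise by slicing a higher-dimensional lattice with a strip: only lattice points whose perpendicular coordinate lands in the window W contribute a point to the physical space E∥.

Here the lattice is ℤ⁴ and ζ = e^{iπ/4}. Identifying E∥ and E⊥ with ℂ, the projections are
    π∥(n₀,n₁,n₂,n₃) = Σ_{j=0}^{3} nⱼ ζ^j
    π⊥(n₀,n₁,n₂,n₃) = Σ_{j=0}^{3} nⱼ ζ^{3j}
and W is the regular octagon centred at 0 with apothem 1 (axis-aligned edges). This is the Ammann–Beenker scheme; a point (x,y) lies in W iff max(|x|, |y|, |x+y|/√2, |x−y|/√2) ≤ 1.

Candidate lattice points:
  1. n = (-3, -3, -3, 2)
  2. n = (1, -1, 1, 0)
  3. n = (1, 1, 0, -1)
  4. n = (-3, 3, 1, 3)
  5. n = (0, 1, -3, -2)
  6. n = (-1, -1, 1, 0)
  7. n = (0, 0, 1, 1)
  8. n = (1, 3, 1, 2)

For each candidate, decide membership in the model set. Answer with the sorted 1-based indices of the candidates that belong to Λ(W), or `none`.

π⊥(n) = n₀ + n₁ζ³ + n₂ζ⁶ + n₃ζ⁹ where ζ = e^{iπ/4}.
#1 (-3, -3, -3, 2): internal (0.535534, 2.292893); octagon support 2.292893 vs apothem 1 → ∉ W
#2 (1, -1, 1, 0): internal (1.707107, -1.707107); octagon support 2.414214 vs apothem 1 → ∉ W
#3 (1, 1, 0, -1): internal (-0.414214, 0.000000); octagon support 0.414214 vs apothem 1 → ∈ W
#4 (-3, 3, 1, 3): internal (-3.000000, 3.242641); octagon support 4.414214 vs apothem 1 → ∉ W
#5 (0, 1, -3, -2): internal (-2.121320, 2.292893); octagon support 3.121320 vs apothem 1 → ∉ W
#6 (-1, -1, 1, 0): internal (-0.292893, -1.707107); octagon support 1.707107 vs apothem 1 → ∉ W
#7 (0, 0, 1, 1): internal (0.707107, -0.292893); octagon support 0.707107 vs apothem 1 → ∈ W
#8 (1, 3, 1, 2): internal (0.292893, 2.535534); octagon support 2.535534 vs apothem 1 → ∉ W

3, 7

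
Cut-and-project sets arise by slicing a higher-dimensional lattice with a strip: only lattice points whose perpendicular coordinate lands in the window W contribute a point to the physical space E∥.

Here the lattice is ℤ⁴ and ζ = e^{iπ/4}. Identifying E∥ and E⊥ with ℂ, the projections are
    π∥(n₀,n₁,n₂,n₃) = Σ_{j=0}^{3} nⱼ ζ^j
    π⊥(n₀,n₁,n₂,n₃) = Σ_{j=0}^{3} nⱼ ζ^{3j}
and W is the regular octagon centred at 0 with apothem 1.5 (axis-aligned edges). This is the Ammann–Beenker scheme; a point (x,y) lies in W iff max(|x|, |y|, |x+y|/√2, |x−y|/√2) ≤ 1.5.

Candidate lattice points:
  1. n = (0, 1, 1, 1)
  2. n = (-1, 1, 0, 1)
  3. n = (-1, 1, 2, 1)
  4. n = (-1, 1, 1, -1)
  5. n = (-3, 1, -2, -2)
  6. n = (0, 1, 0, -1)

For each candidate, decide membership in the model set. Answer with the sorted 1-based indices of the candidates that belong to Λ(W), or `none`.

π⊥(n) = n₀ + n₁ζ³ + n₂ζ⁶ + n₃ζ⁹ where ζ = e^{iπ/4}.
candidate 1: n = (0, 1, 1, 1) → π⊥ ≈ (+0.00000, +0.41421); max(|x|,|y|,|x±y|/√2) = 0.41421 ≤ 1.5 ⇒ ∈ W
candidate 2: n = (-1, 1, 0, 1) → π⊥ ≈ (-1.00000, +1.41421); max(|x|,|y|,|x±y|/√2) = 1.70711 > 1.5 ⇒ ∉ W
candidate 3: n = (-1, 1, 2, 1) → π⊥ ≈ (-1.00000, -0.58579); max(|x|,|y|,|x±y|/√2) = 1.12132 ≤ 1.5 ⇒ ∈ W
candidate 4: n = (-1, 1, 1, -1) → π⊥ ≈ (-2.41421, -1.00000); max(|x|,|y|,|x±y|/√2) = 2.41421 > 1.5 ⇒ ∉ W
candidate 5: n = (-3, 1, -2, -2) → π⊥ ≈ (-5.12132, +1.29289); max(|x|,|y|,|x±y|/√2) = 5.12132 > 1.5 ⇒ ∉ W
candidate 6: n = (0, 1, 0, -1) → π⊥ ≈ (-1.41421, +0.00000); max(|x|,|y|,|x±y|/√2) = 1.41421 ≤ 1.5 ⇒ ∈ W

1, 3, 6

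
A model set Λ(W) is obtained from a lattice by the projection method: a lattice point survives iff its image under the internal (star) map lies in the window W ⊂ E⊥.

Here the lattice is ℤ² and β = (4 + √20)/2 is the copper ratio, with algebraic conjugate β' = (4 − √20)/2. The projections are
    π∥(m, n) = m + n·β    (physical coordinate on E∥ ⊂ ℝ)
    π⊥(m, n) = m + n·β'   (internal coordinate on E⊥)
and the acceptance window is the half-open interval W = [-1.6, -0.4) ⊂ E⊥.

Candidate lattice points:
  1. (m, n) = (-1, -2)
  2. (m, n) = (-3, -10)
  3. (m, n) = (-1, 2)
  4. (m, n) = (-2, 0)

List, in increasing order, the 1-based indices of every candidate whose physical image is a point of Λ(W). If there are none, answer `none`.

β' = (4−√20)/2 ≈ -0.23607.
#1 (-1,-2): internal coord -1 + (-2)·β' = -0.52786; -0.52786 ∈ [-1.6, -0.4) → IN Λ
#2 (-3,-10): internal coord -3 + (-10)·β' = -0.63932; -0.63932 ∈ [-1.6, -0.4) → IN Λ
#3 (-1,2): internal coord -1 + (2)·β' = -1.47214; -1.47214 ∈ [-1.6, -0.4) → IN Λ
#4 (-2,0): internal coord -2 + (0)·β' = -2.00000; -2.00000 ∉ [-1.6, -0.4) → out

1, 2, 3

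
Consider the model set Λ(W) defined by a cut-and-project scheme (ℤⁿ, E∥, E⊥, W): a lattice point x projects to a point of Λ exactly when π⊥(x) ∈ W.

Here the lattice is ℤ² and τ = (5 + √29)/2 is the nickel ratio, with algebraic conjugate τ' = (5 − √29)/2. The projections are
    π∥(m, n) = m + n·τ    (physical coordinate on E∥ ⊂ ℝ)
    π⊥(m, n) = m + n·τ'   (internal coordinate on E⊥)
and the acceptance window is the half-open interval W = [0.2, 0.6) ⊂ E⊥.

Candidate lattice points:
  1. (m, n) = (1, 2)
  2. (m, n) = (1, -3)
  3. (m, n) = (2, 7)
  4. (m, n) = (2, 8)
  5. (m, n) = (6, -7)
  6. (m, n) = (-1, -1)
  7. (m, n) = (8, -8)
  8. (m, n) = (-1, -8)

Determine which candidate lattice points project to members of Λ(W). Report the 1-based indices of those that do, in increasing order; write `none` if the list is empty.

4, 8

τ' = (5−√29)/2 ≈ -0.192582.
candidate 1: (m,n)=(1,2) → π∥ = 1+2·τ ≈ 11.385165, π⊥ = 1+2·τ' ≈ 0.614835 ∉ [0.2, 0.6) ⇒ out
candidate 2: (m,n)=(1,-3) → π∥ = 1-3·τ ≈ -14.577747, π⊥ = 1-3·τ' ≈ 1.577747 ∉ [0.2, 0.6) ⇒ out
candidate 3: (m,n)=(2,7) → π∥ = 2+7·τ ≈ 38.348077, π⊥ = 2+7·τ' ≈ 0.651923 ∉ [0.2, 0.6) ⇒ out
candidate 4: (m,n)=(2,8) → π∥ = 2+8·τ ≈ 43.540659, π⊥ = 2+8·τ' ≈ 0.459341 ∈ [0.2, 0.6) ⇒ IN Λ
candidate 5: (m,n)=(6,-7) → π∥ = 6-7·τ ≈ -30.348077, π⊥ = 6-7·τ' ≈ 7.348077 ∉ [0.2, 0.6) ⇒ out
candidate 6: (m,n)=(-1,-1) → π∥ = -1-1·τ ≈ -6.192582, π⊥ = -1-1·τ' ≈ -0.807418 ∉ [0.2, 0.6) ⇒ out
candidate 7: (m,n)=(8,-8) → π∥ = 8-8·τ ≈ -33.540659, π⊥ = 8-8·τ' ≈ 9.540659 ∉ [0.2, 0.6) ⇒ out
candidate 8: (m,n)=(-1,-8) → π∥ = -1-8·τ ≈ -42.540659, π⊥ = -1-8·τ' ≈ 0.540659 ∈ [0.2, 0.6) ⇒ IN Λ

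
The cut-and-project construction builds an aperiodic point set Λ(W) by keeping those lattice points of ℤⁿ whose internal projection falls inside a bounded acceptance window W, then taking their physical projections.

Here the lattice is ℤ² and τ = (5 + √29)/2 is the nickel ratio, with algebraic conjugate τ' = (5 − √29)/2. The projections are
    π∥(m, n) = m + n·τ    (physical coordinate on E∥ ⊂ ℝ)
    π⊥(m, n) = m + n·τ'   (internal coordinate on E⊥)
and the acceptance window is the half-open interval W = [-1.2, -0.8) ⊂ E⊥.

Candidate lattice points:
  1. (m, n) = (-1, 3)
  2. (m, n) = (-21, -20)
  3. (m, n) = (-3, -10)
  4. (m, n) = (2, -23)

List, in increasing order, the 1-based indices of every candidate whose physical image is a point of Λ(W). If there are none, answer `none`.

τ' = (5−√29)/2 ≈ -0.1926.
[1] lift (-1,3): star map gives -1.5777; window check -1.2 ≤ -1.5777 < -0.8 is false → out
[2] lift (-21,-20): star map gives -17.1484; window check -1.2 ≤ -17.1484 < -0.8 is false → out
[3] lift (-3,-10): star map gives -1.0742; window check -1.2 ≤ -1.0742 < -0.8 is true → IN Λ
[4] lift (2,-23): star map gives 6.4294; window check -1.2 ≤ 6.4294 < -0.8 is false → out

3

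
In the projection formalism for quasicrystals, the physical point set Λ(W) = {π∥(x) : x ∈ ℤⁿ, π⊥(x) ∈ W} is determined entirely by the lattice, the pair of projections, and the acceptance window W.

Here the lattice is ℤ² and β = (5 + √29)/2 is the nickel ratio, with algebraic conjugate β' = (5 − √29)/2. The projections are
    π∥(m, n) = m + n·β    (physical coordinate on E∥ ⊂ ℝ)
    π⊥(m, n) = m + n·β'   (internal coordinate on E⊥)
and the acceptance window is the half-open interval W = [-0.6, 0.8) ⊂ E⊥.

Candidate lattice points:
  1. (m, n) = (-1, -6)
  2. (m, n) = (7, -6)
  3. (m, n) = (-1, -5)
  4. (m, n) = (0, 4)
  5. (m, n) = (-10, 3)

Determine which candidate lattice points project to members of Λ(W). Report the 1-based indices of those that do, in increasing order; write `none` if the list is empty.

Numerically β ≈ 5.19258 and β' = −1/β ≈ -0.19258.
[1] lift (-1,-6): star map gives 0.15549; window check -0.6 ≤ 0.15549 < 0.8 is true → IN Λ
[2] lift (7,-6): star map gives 8.15549; window check -0.6 ≤ 8.15549 < 0.8 is false → out
[3] lift (-1,-5): star map gives -0.03709; window check -0.6 ≤ -0.03709 < 0.8 is true → IN Λ
[4] lift (0,4): star map gives -0.77033; window check -0.6 ≤ -0.77033 < 0.8 is false → out
[5] lift (-10,3): star map gives -10.57775; window check -0.6 ≤ -10.57775 < 0.8 is false → out

1, 3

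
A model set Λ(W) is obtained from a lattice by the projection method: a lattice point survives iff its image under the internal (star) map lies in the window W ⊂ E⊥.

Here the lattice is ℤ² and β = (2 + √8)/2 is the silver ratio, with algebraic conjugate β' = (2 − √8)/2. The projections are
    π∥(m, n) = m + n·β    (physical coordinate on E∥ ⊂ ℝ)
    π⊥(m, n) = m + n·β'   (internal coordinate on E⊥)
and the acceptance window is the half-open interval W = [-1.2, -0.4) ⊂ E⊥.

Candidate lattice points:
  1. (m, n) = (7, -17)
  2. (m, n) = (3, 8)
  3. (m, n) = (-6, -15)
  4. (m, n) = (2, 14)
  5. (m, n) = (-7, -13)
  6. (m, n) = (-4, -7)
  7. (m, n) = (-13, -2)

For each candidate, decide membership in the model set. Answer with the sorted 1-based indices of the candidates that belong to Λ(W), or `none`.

6

β' = (2−√8)/2 ≈ -0.41421.
candidate 1: (m,n)=(7,-17) → π∥ = 7-17·β ≈ -34.04163, π⊥ = 7-17·β' ≈ 14.04163 ∉ [-1.2, -0.4) ⇒ out
candidate 2: (m,n)=(3,8) → π∥ = 3+8·β ≈ 22.31371, π⊥ = 3+8·β' ≈ -0.31371 ∉ [-1.2, -0.4) ⇒ out
candidate 3: (m,n)=(-6,-15) → π∥ = -6-15·β ≈ -42.21320, π⊥ = -6-15·β' ≈ 0.21320 ∉ [-1.2, -0.4) ⇒ out
candidate 4: (m,n)=(2,14) → π∥ = 2+14·β ≈ 35.79899, π⊥ = 2+14·β' ≈ -3.79899 ∉ [-1.2, -0.4) ⇒ out
candidate 5: (m,n)=(-7,-13) → π∥ = -7-13·β ≈ -38.38478, π⊥ = -7-13·β' ≈ -1.61522 ∉ [-1.2, -0.4) ⇒ out
candidate 6: (m,n)=(-4,-7) → π∥ = -4-7·β ≈ -20.89949, π⊥ = -4-7·β' ≈ -1.10051 ∈ [-1.2, -0.4) ⇒ IN Λ
candidate 7: (m,n)=(-13,-2) → π∥ = -13-2·β ≈ -17.82843, π⊥ = -13-2·β' ≈ -12.17157 ∉ [-1.2, -0.4) ⇒ out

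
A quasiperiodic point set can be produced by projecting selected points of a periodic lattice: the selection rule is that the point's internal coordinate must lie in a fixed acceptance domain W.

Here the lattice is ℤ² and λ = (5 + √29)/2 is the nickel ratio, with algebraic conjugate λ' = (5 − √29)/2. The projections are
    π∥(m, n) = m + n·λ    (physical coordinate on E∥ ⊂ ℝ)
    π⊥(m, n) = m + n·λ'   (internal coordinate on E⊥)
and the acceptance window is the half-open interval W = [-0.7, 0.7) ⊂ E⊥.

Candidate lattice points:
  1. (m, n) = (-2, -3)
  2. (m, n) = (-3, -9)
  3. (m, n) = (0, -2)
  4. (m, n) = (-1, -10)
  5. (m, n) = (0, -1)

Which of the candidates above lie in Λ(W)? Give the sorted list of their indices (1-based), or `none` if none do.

Compute λ' = (5−√29)/2 = -0.192582, so π⊥(m,n) = m -0.192582·n.
#1 (-2,-3): internal coord -2 + (-3)·λ' = -1.422253; -1.422253 ∉ [-0.7, 0.7) → out
#2 (-3,-9): internal coord -3 + (-9)·λ' = -1.266758; -1.266758 ∉ [-0.7, 0.7) → out
#3 (0,-2): internal coord 0 + (-2)·λ' = +0.385165; +0.385165 ∈ [-0.7, 0.7) → IN Λ
#4 (-1,-10): internal coord -1 + (-10)·λ' = +0.925824; +0.925824 ∉ [-0.7, 0.7) → out
#5 (0,-1): internal coord 0 + (-1)·λ' = +0.192582; +0.192582 ∈ [-0.7, 0.7) → IN Λ

3, 5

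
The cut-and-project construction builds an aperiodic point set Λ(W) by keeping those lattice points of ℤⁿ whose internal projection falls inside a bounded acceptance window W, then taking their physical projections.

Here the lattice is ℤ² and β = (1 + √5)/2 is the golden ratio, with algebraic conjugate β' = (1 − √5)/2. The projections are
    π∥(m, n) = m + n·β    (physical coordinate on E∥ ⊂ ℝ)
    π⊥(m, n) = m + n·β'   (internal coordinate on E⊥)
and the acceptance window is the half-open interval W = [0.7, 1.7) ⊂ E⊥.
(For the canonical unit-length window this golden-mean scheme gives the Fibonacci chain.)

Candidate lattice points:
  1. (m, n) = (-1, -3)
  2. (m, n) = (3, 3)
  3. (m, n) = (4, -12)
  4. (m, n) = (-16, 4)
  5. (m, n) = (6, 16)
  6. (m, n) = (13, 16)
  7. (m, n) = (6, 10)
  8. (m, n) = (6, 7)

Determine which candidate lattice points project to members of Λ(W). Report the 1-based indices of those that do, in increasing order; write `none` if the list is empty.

1, 2, 8

β' = (1−√5)/2 ≈ -0.618034.
#1 (-1,-3): internal coord -1 + (-3)·β' = +0.854102; +0.854102 ∈ [0.7, 1.7) → IN Λ
#2 (3,3): internal coord 3 + (3)·β' = +1.145898; +1.145898 ∈ [0.7, 1.7) → IN Λ
#3 (4,-12): internal coord 4 + (-12)·β' = +11.416408; +11.416408 ∉ [0.7, 1.7) → out
#4 (-16,4): internal coord -16 + (4)·β' = -18.472136; -18.472136 ∉ [0.7, 1.7) → out
#5 (6,16): internal coord 6 + (16)·β' = -3.888544; -3.888544 ∉ [0.7, 1.7) → out
#6 (13,16): internal coord 13 + (16)·β' = +3.111456; +3.111456 ∉ [0.7, 1.7) → out
#7 (6,10): internal coord 6 + (10)·β' = -0.180340; -0.180340 ∉ [0.7, 1.7) → out
#8 (6,7): internal coord 6 + (7)·β' = +1.673762; +1.673762 ∈ [0.7, 1.7) → IN Λ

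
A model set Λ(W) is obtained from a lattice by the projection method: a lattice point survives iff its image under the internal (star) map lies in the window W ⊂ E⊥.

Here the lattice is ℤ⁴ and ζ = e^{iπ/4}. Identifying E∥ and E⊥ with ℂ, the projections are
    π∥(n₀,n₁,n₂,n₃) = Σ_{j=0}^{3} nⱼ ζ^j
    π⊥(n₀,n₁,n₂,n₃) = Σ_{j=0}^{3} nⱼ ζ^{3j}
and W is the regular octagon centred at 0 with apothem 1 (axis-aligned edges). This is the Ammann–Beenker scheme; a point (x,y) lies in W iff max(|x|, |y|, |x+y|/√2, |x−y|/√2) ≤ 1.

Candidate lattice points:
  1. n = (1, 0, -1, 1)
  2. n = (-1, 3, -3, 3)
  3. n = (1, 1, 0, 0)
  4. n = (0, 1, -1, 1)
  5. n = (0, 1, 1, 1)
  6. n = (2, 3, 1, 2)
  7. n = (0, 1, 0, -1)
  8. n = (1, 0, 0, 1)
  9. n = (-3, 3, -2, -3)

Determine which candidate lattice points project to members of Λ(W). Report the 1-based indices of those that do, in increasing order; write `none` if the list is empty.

3, 5

With ζ = e^{iπ/4} the internal vectors are ζ^0,ζ^3,ζ^6,ζ^9.
candidate 1: n = (1, 0, -1, 1) → π⊥ ≈ (+1.70711, +1.70711); max(|x|,|y|,|x±y|/√2) = 2.41421 > 1 ⇒ ∉ W
candidate 2: n = (-1, 3, -3, 3) → π⊥ ≈ (-1.00000, +7.24264); max(|x|,|y|,|x±y|/√2) = 7.24264 > 1 ⇒ ∉ W
candidate 3: n = (1, 1, 0, 0) → π⊥ ≈ (+0.29289, +0.70711); max(|x|,|y|,|x±y|/√2) = 0.70711 ≤ 1 ⇒ ∈ W
candidate 4: n = (0, 1, -1, 1) → π⊥ ≈ (+0.00000, +2.41421); max(|x|,|y|,|x±y|/√2) = 2.41421 > 1 ⇒ ∉ W
candidate 5: n = (0, 1, 1, 1) → π⊥ ≈ (+0.00000, +0.41421); max(|x|,|y|,|x±y|/√2) = 0.41421 ≤ 1 ⇒ ∈ W
candidate 6: n = (2, 3, 1, 2) → π⊥ ≈ (+1.29289, +2.53553); max(|x|,|y|,|x±y|/√2) = 2.70711 > 1 ⇒ ∉ W
candidate 7: n = (0, 1, 0, -1) → π⊥ ≈ (-1.41421, +0.00000); max(|x|,|y|,|x±y|/√2) = 1.41421 > 1 ⇒ ∉ W
candidate 8: n = (1, 0, 0, 1) → π⊥ ≈ (+1.70711, +0.70711); max(|x|,|y|,|x±y|/√2) = 1.70711 > 1 ⇒ ∉ W
candidate 9: n = (-3, 3, -2, -3) → π⊥ ≈ (-7.24264, +2.00000); max(|x|,|y|,|x±y|/√2) = 7.24264 > 1 ⇒ ∉ W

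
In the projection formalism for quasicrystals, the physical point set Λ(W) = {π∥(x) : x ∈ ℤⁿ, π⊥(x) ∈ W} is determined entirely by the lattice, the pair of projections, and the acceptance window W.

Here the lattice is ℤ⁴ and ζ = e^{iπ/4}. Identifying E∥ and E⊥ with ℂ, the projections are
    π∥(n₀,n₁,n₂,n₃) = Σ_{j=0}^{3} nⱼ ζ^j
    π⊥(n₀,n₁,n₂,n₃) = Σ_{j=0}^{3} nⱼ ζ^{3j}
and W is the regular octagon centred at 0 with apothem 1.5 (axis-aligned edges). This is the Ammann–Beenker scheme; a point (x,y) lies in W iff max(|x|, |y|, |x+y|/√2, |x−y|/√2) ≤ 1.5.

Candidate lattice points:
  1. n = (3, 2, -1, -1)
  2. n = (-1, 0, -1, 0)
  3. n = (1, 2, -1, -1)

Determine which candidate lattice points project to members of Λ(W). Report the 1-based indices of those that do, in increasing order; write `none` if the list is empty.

π⊥(n) = n₀ + n₁ζ³ + n₂ζ⁶ + n₃ζ⁹ where ζ = e^{iπ/4}.
#1 (3, 2, -1, -1): internal (0.8787, 1.7071); octagon support 1.8284 vs apothem 1.5 → ∉ W
#2 (-1, 0, -1, 0): internal (-1.0000, 1.0000); octagon support 1.4142 vs apothem 1.5 → ∈ W
#3 (1, 2, -1, -1): internal (-1.1213, 1.7071); octagon support 2.0000 vs apothem 1.5 → ∉ W

2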